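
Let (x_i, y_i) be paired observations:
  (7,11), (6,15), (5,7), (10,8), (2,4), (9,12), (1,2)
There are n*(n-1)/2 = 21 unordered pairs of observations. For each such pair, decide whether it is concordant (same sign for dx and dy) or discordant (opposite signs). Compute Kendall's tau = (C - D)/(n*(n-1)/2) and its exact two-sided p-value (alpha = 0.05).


Step 1: Enumerate the 21 unordered pairs (i,j) with i<j and classify each by sign(x_j-x_i) * sign(y_j-y_i).
  (1,2):dx=-1,dy=+4->D; (1,3):dx=-2,dy=-4->C; (1,4):dx=+3,dy=-3->D; (1,5):dx=-5,dy=-7->C
  (1,6):dx=+2,dy=+1->C; (1,7):dx=-6,dy=-9->C; (2,3):dx=-1,dy=-8->C; (2,4):dx=+4,dy=-7->D
  (2,5):dx=-4,dy=-11->C; (2,6):dx=+3,dy=-3->D; (2,7):dx=-5,dy=-13->C; (3,4):dx=+5,dy=+1->C
  (3,5):dx=-3,dy=-3->C; (3,6):dx=+4,dy=+5->C; (3,7):dx=-4,dy=-5->C; (4,5):dx=-8,dy=-4->C
  (4,6):dx=-1,dy=+4->D; (4,7):dx=-9,dy=-6->C; (5,6):dx=+7,dy=+8->C; (5,7):dx=-1,dy=-2->C
  (6,7):dx=-8,dy=-10->C
Step 2: C = 16, D = 5, total pairs = 21.
Step 3: tau = (C - D)/(n(n-1)/2) = (16 - 5)/21 = 0.523810.
Step 4: Exact two-sided p-value (enumerate n! = 5040 permutations of y under H0): p = 0.136111.
Step 5: alpha = 0.05. fail to reject H0.

tau_b = 0.5238 (C=16, D=5), p = 0.136111, fail to reject H0.


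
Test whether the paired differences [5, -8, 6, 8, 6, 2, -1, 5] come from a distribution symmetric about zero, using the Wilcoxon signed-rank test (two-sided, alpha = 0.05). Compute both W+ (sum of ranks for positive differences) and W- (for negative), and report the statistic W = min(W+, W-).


Step 1: Drop any zero differences (none here) and take |d_i|.
|d| = [5, 8, 6, 8, 6, 2, 1, 5]
Step 2: Midrank |d_i| (ties get averaged ranks).
ranks: |5|->3.5, |8|->7.5, |6|->5.5, |8|->7.5, |6|->5.5, |2|->2, |1|->1, |5|->3.5
Step 3: Attach original signs; sum ranks with positive sign and with negative sign.
W+ = 3.5 + 5.5 + 7.5 + 5.5 + 2 + 3.5 = 27.5
W- = 7.5 + 1 = 8.5
(Check: W+ + W- = 36 should equal n(n+1)/2 = 36.)
Step 4: Test statistic W = min(W+, W-) = 8.5.
Step 5: Ties in |d|, so use the tie-corrected normal approximation.
        E[W] = n(n+1)/4 = 8*9/4 = 18.
        Tie groups: |d|=5 (t=2), |d|=6 (t=2), |d|=8 (t=2); sum(t^3 - t) = 18.
        Var[W] = n(n+1)(2n+1)/24 - sum(t^3-t)/48 = 1224/24 - 18/48 = 50.625.
        z = (W - E[W]) / sqrt(Var[W]) = (8.5 - 18) / 7.1151 = -1.3352.
        Two-sided p = 2*Phi(z) = 0.181816.
Step 6: alpha = 0.05. fail to reject H0.

W+ = 27.5, W- = 8.5, W = min = 8.5, p = 0.181816, fail to reject H0.


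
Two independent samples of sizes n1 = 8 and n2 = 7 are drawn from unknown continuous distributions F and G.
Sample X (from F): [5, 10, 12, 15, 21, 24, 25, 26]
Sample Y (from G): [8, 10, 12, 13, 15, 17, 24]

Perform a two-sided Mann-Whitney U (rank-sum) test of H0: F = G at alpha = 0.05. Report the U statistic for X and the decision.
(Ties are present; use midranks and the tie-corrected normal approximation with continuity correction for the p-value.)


Step 1: Combine and sort all 15 observations; assign midranks.
sorted (value, group): (5,X), (8,Y), (10,X), (10,Y), (12,X), (12,Y), (13,Y), (15,X), (15,Y), (17,Y), (21,X), (24,X), (24,Y), (25,X), (26,X)
ranks: 5->1, 8->2, 10->3.5, 10->3.5, 12->5.5, 12->5.5, 13->7, 15->8.5, 15->8.5, 17->10, 21->11, 24->12.5, 24->12.5, 25->14, 26->15
Step 2: Rank sum for X: R1 = 1 + 3.5 + 5.5 + 8.5 + 11 + 12.5 + 14 + 15 = 71.
Step 3: U_X = R1 - n1(n1+1)/2 = 71 - 8*9/2 = 71 - 36 = 35.
       U_Y = n1*n2 - U_X = 56 - 35 = 21.
Step 4: Ties are present, so use the tie-corrected normal approximation (with continuity correction) for the p-value.
Step 5: p-value = 0.450291; compare to alpha = 0.05. fail to reject H0.

U_X = 35, p = 0.450291, fail to reject H0 at alpha = 0.05.


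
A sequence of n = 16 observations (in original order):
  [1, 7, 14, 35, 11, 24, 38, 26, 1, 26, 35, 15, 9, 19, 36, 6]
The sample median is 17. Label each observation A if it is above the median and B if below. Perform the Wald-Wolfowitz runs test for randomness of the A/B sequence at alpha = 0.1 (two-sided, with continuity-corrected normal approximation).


Step 1: Compute median = 17; label A = above, B = below.
Labels in order: BBBABAAABAABBAAB  (n_A = 8, n_B = 8)
Step 2: Count runs R = 9.
Step 3: Under H0 (random ordering), E[R] = 2*n_A*n_B/(n_A+n_B) + 1 = 2*8*8/16 + 1 = 9.0000.
        Var[R] = 2*n_A*n_B*(2*n_A*n_B - n_A - n_B) / ((n_A+n_B)^2 * (n_A+n_B-1)) = 14336/3840 = 3.7333.
        SD[R] = 1.9322.
Step 4: R = E[R], so z = 0 with no continuity correction.
Step 5: Two-sided p-value via normal approximation = 2*(1 - Phi(|z|)) = 1.000000.
Step 6: alpha = 0.1. fail to reject H0.

R = 9, z = 0.0000, p = 1.000000, fail to reject H0.


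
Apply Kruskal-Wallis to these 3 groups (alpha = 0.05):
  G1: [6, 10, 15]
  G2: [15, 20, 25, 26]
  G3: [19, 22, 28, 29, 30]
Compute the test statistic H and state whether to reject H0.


Step 1: Combine all N = 12 observations and assign midranks.
sorted (value, group, rank): (6,G1,1), (10,G1,2), (15,G1,3.5), (15,G2,3.5), (19,G3,5), (20,G2,6), (22,G3,7), (25,G2,8), (26,G2,9), (28,G3,10), (29,G3,11), (30,G3,12)
Step 2: Sum ranks within each group.
R_1 = 6.5 (n_1 = 3)
R_2 = 26.5 (n_2 = 4)
R_3 = 45 (n_3 = 5)
Step 3: H = 12/(N(N+1)) * sum(R_i^2/n_i) - 3(N+1)
     = 12/(12*13) * (6.5^2/3 + 26.5^2/4 + 45^2/5) - 3*13
     = 0.076923 * 594.646 - 39
     = 6.741987.
Step 4: Ties present; correction factor C = 1 - 6/(12^3 - 12) = 0.996503. Corrected H = 6.741987 / 0.996503 = 6.765643.
Step 5: Under H0, H ~ chi^2(2); p-value = 0.033952.
Step 6: alpha = 0.05. reject H0.

H = 6.7656, df = 2, p = 0.033952, reject H0.


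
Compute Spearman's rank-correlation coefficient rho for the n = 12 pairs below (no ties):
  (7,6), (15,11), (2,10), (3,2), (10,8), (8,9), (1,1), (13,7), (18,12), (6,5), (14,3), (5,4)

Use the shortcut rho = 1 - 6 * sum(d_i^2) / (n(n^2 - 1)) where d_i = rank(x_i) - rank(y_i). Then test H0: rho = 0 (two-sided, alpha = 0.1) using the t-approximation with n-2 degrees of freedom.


Step 1: Rank x and y separately (midranks; no ties here).
rank(x): 7->6, 15->11, 2->2, 3->3, 10->8, 8->7, 1->1, 13->9, 18->12, 6->5, 14->10, 5->4
rank(y): 6->6, 11->11, 10->10, 2->2, 8->8, 9->9, 1->1, 7->7, 12->12, 5->5, 3->3, 4->4
Step 2: d_i = R_x(i) - R_y(i); compute d_i^2.
  (6-6)^2=0, (11-11)^2=0, (2-10)^2=64, (3-2)^2=1, (8-8)^2=0, (7-9)^2=4, (1-1)^2=0, (9-7)^2=4, (12-12)^2=0, (5-5)^2=0, (10-3)^2=49, (4-4)^2=0
sum(d^2) = 122.
Step 3: rho = 1 - 6*122 / (12*(12^2 - 1)) = 1 - 732/1716 = 0.573427.
Step 4: Under H0, t = rho * sqrt((n-2)/(1-rho^2)) = 2.2134 ~ t(10).
Step 5: Two-sided p-value from the t-distribution with 10 df = 0.051266.
Step 6: alpha = 0.1. reject H0.

rho = 0.5734, p = 0.051266, reject H0 at alpha = 0.1.


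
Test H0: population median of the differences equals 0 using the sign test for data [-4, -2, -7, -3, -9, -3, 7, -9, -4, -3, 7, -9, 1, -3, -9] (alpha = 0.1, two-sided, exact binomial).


Step 1: Discard zero differences. Original n = 15; n_eff = number of nonzero differences = 15.
Nonzero differences (with sign): -4, -2, -7, -3, -9, -3, +7, -9, -4, -3, +7, -9, +1, -3, -9
Step 2: Count signs: positive = 3, negative = 12.
Step 3: Under H0: P(positive) = 0.5, so the number of positives S ~ Bin(15, 0.5).
Step 4: Two-sided exact p-value = sum of Bin(15,0.5) probabilities at or below the observed probability = 0.035156.
Step 5: alpha = 0.1. reject H0.

n_eff = 15, pos = 3, neg = 12, p = 0.035156, reject H0.


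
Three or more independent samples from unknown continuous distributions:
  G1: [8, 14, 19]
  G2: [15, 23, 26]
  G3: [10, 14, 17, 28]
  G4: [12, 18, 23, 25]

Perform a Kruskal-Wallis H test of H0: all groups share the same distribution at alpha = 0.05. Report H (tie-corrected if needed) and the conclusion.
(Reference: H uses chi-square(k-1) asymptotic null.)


Step 1: Combine all N = 14 observations and assign midranks.
sorted (value, group, rank): (8,G1,1), (10,G3,2), (12,G4,3), (14,G1,4.5), (14,G3,4.5), (15,G2,6), (17,G3,7), (18,G4,8), (19,G1,9), (23,G2,10.5), (23,G4,10.5), (25,G4,12), (26,G2,13), (28,G3,14)
Step 2: Sum ranks within each group.
R_1 = 14.5 (n_1 = 3)
R_2 = 29.5 (n_2 = 3)
R_3 = 27.5 (n_3 = 4)
R_4 = 33.5 (n_4 = 4)
Step 3: H = 12/(N(N+1)) * sum(R_i^2/n_i) - 3(N+1)
     = 12/(14*15) * (14.5^2/3 + 29.5^2/3 + 27.5^2/4 + 33.5^2/4) - 3*15
     = 0.057143 * 829.792 - 45
     = 2.416667.
Step 4: Ties present; correction factor C = 1 - 12/(14^3 - 14) = 0.995604. Corrected H = 2.416667 / 0.995604 = 2.427336.
Step 5: Under H0, H ~ chi^2(3); p-value = 0.488566.
Step 6: alpha = 0.05. fail to reject H0.

H = 2.4273, df = 3, p = 0.488566, fail to reject H0.


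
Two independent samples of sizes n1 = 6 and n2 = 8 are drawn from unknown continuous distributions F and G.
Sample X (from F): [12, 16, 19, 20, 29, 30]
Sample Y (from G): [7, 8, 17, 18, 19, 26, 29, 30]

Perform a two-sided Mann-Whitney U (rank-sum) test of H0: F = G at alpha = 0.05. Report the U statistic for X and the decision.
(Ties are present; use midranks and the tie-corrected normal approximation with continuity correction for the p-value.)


Step 1: Combine and sort all 14 observations; assign midranks.
sorted (value, group): (7,Y), (8,Y), (12,X), (16,X), (17,Y), (18,Y), (19,X), (19,Y), (20,X), (26,Y), (29,X), (29,Y), (30,X), (30,Y)
ranks: 7->1, 8->2, 12->3, 16->4, 17->5, 18->6, 19->7.5, 19->7.5, 20->9, 26->10, 29->11.5, 29->11.5, 30->13.5, 30->13.5
Step 2: Rank sum for X: R1 = 3 + 4 + 7.5 + 9 + 11.5 + 13.5 = 48.5.
Step 3: U_X = R1 - n1(n1+1)/2 = 48.5 - 6*7/2 = 48.5 - 21 = 27.5.
       U_Y = n1*n2 - U_X = 48 - 27.5 = 20.5.
Step 4: Ties are present, so use the tie-corrected normal approximation (with continuity correction) for the p-value.
Step 5: p-value = 0.697586; compare to alpha = 0.05. fail to reject H0.

U_X = 27.5, p = 0.697586, fail to reject H0 at alpha = 0.05.


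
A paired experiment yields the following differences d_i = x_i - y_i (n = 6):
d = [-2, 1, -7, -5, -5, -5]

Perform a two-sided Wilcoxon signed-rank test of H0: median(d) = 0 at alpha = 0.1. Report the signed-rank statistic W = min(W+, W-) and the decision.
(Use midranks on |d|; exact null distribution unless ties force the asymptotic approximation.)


Step 1: Drop any zero differences (none here) and take |d_i|.
|d| = [2, 1, 7, 5, 5, 5]
Step 2: Midrank |d_i| (ties get averaged ranks).
ranks: |2|->2, |1|->1, |7|->6, |5|->4, |5|->4, |5|->4
Step 3: Attach original signs; sum ranks with positive sign and with negative sign.
W+ = 1 = 1
W- = 2 + 6 + 4 + 4 + 4 = 20
(Check: W+ + W- = 21 should equal n(n+1)/2 = 21.)
Step 4: Test statistic W = min(W+, W-) = 1.
Step 5: Ties in |d|, so use the tie-corrected normal approximation.
        E[W] = n(n+1)/4 = 6*7/4 = 10.5.
        Tie groups: |d|=5 (t=3); sum(t^3 - t) = 24.
        Var[W] = n(n+1)(2n+1)/24 - sum(t^3-t)/48 = 546/24 - 24/48 = 22.25.
        z = (W - E[W]) / sqrt(Var[W]) = (1 - 10.5) / 4.7170 = -2.0140.
        Two-sided p = 2*Phi(z) = 0.044010.
Step 6: alpha = 0.1. reject H0.

W+ = 1, W- = 20, W = min = 1, p = 0.044010, reject H0.


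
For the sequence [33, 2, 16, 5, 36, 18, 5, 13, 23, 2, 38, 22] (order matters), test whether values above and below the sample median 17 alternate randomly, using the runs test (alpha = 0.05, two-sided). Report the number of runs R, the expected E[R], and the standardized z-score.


Step 1: Compute median = 17; label A = above, B = below.
Labels in order: ABBBAABBABAA  (n_A = 6, n_B = 6)
Step 2: Count runs R = 7.
Step 3: Under H0 (random ordering), E[R] = 2*n_A*n_B/(n_A+n_B) + 1 = 2*6*6/12 + 1 = 7.0000.
        Var[R] = 2*n_A*n_B*(2*n_A*n_B - n_A - n_B) / ((n_A+n_B)^2 * (n_A+n_B-1)) = 4320/1584 = 2.7273.
        SD[R] = 1.6514.
Step 4: R = E[R], so z = 0 with no continuity correction.
Step 5: Two-sided p-value via normal approximation = 2*(1 - Phi(|z|)) = 1.000000.
Step 6: alpha = 0.05. fail to reject H0.

R = 7, z = 0.0000, p = 1.000000, fail to reject H0.


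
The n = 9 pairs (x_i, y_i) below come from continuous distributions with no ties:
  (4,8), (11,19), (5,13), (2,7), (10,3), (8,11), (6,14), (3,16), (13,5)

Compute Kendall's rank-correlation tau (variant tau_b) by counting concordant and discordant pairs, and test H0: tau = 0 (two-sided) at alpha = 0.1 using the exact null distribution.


Step 1: Enumerate the 36 unordered pairs (i,j) with i<j and classify each by sign(x_j-x_i) * sign(y_j-y_i).
  (1,2):dx=+7,dy=+11->C; (1,3):dx=+1,dy=+5->C; (1,4):dx=-2,dy=-1->C; (1,5):dx=+6,dy=-5->D
  (1,6):dx=+4,dy=+3->C; (1,7):dx=+2,dy=+6->C; (1,8):dx=-1,dy=+8->D; (1,9):dx=+9,dy=-3->D
  (2,3):dx=-6,dy=-6->C; (2,4):dx=-9,dy=-12->C; (2,5):dx=-1,dy=-16->C; (2,6):dx=-3,dy=-8->C
  (2,7):dx=-5,dy=-5->C; (2,8):dx=-8,dy=-3->C; (2,9):dx=+2,dy=-14->D; (3,4):dx=-3,dy=-6->C
  (3,5):dx=+5,dy=-10->D; (3,6):dx=+3,dy=-2->D; (3,7):dx=+1,dy=+1->C; (3,8):dx=-2,dy=+3->D
  (3,9):dx=+8,dy=-8->D; (4,5):dx=+8,dy=-4->D; (4,6):dx=+6,dy=+4->C; (4,7):dx=+4,dy=+7->C
  (4,8):dx=+1,dy=+9->C; (4,9):dx=+11,dy=-2->D; (5,6):dx=-2,dy=+8->D; (5,7):dx=-4,dy=+11->D
  (5,8):dx=-7,dy=+13->D; (5,9):dx=+3,dy=+2->C; (6,7):dx=-2,dy=+3->D; (6,8):dx=-5,dy=+5->D
  (6,9):dx=+5,dy=-6->D; (7,8):dx=-3,dy=+2->D; (7,9):dx=+7,dy=-9->D; (8,9):dx=+10,dy=-11->D
Step 2: C = 17, D = 19, total pairs = 36.
Step 3: tau = (C - D)/(n(n-1)/2) = (17 - 19)/36 = -0.055556.
Step 4: Exact two-sided p-value (enumerate n! = 362880 permutations of y under H0): p = 0.919455.
Step 5: alpha = 0.1. fail to reject H0.

tau_b = -0.0556 (C=17, D=19), p = 0.919455, fail to reject H0.


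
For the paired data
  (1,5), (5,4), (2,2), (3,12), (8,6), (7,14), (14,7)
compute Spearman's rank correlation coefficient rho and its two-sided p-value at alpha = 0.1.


Step 1: Rank x and y separately (midranks; no ties here).
rank(x): 1->1, 5->4, 2->2, 3->3, 8->6, 7->5, 14->7
rank(y): 5->3, 4->2, 2->1, 12->6, 6->4, 14->7, 7->5
Step 2: d_i = R_x(i) - R_y(i); compute d_i^2.
  (1-3)^2=4, (4-2)^2=4, (2-1)^2=1, (3-6)^2=9, (6-4)^2=4, (5-7)^2=4, (7-5)^2=4
sum(d^2) = 30.
Step 3: rho = 1 - 6*30 / (7*(7^2 - 1)) = 1 - 180/336 = 0.464286.
Step 4: Under H0, t = rho * sqrt((n-2)/(1-rho^2)) = 1.1722 ~ t(5).
Step 5: Two-sided p-value from the t-distribution with 5 df = 0.293934.
Step 6: alpha = 0.1. fail to reject H0.

rho = 0.4643, p = 0.293934, fail to reject H0 at alpha = 0.1.


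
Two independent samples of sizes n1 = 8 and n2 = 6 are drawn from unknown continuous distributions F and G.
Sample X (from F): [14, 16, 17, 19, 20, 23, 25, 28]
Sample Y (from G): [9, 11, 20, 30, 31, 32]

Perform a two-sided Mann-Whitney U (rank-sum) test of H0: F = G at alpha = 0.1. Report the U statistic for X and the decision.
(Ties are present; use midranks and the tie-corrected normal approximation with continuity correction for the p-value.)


Step 1: Combine and sort all 14 observations; assign midranks.
sorted (value, group): (9,Y), (11,Y), (14,X), (16,X), (17,X), (19,X), (20,X), (20,Y), (23,X), (25,X), (28,X), (30,Y), (31,Y), (32,Y)
ranks: 9->1, 11->2, 14->3, 16->4, 17->5, 19->6, 20->7.5, 20->7.5, 23->9, 25->10, 28->11, 30->12, 31->13, 32->14
Step 2: Rank sum for X: R1 = 3 + 4 + 5 + 6 + 7.5 + 9 + 10 + 11 = 55.5.
Step 3: U_X = R1 - n1(n1+1)/2 = 55.5 - 8*9/2 = 55.5 - 36 = 19.5.
       U_Y = n1*n2 - U_X = 48 - 19.5 = 28.5.
Step 4: Ties are present, so use the tie-corrected normal approximation (with continuity correction) for the p-value.
Step 5: p-value = 0.605180; compare to alpha = 0.1. fail to reject H0.

U_X = 19.5, p = 0.605180, fail to reject H0 at alpha = 0.1.


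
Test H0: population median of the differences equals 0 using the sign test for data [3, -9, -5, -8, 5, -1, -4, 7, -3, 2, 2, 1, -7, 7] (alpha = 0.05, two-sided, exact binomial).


Step 1: Discard zero differences. Original n = 14; n_eff = number of nonzero differences = 14.
Nonzero differences (with sign): +3, -9, -5, -8, +5, -1, -4, +7, -3, +2, +2, +1, -7, +7
Step 2: Count signs: positive = 7, negative = 7.
Step 3: Under H0: P(positive) = 0.5, so the number of positives S ~ Bin(14, 0.5).
Step 4: Two-sided exact p-value = sum of Bin(14,0.5) probabilities at or below the observed probability = 1.000000.
Step 5: alpha = 0.05. fail to reject H0.

n_eff = 14, pos = 7, neg = 7, p = 1.000000, fail to reject H0.


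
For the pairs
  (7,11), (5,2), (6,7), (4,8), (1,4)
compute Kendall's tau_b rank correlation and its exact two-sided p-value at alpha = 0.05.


Step 1: Enumerate the 10 unordered pairs (i,j) with i<j and classify each by sign(x_j-x_i) * sign(y_j-y_i).
  (1,2):dx=-2,dy=-9->C; (1,3):dx=-1,dy=-4->C; (1,4):dx=-3,dy=-3->C; (1,5):dx=-6,dy=-7->C
  (2,3):dx=+1,dy=+5->C; (2,4):dx=-1,dy=+6->D; (2,5):dx=-4,dy=+2->D; (3,4):dx=-2,dy=+1->D
  (3,5):dx=-5,dy=-3->C; (4,5):dx=-3,dy=-4->C
Step 2: C = 7, D = 3, total pairs = 10.
Step 3: tau = (C - D)/(n(n-1)/2) = (7 - 3)/10 = 0.400000.
Step 4: Exact two-sided p-value (enumerate n! = 120 permutations of y under H0): p = 0.483333.
Step 5: alpha = 0.05. fail to reject H0.

tau_b = 0.4000 (C=7, D=3), p = 0.483333, fail to reject H0.


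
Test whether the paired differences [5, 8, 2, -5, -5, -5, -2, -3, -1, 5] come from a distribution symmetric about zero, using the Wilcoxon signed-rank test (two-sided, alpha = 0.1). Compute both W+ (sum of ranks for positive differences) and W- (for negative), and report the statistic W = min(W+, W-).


Step 1: Drop any zero differences (none here) and take |d_i|.
|d| = [5, 8, 2, 5, 5, 5, 2, 3, 1, 5]
Step 2: Midrank |d_i| (ties get averaged ranks).
ranks: |5|->7, |8|->10, |2|->2.5, |5|->7, |5|->7, |5|->7, |2|->2.5, |3|->4, |1|->1, |5|->7
Step 3: Attach original signs; sum ranks with positive sign and with negative sign.
W+ = 7 + 10 + 2.5 + 7 = 26.5
W- = 7 + 7 + 7 + 2.5 + 4 + 1 = 28.5
(Check: W+ + W- = 55 should equal n(n+1)/2 = 55.)
Step 4: Test statistic W = min(W+, W-) = 26.5.
Step 5: Ties in |d|, so use the tie-corrected normal approximation.
        E[W] = n(n+1)/4 = 10*11/4 = 27.5.
        Tie groups: |d|=2 (t=2), |d|=5 (t=5); sum(t^3 - t) = 126.
        Var[W] = n(n+1)(2n+1)/24 - sum(t^3-t)/48 = 2310/24 - 126/48 = 93.625.
        z = (W - E[W]) / sqrt(Var[W]) = (26.5 - 27.5) / 9.6760 = -0.1033.
        Two-sided p = 2*Phi(z) = 0.917686.
Step 6: alpha = 0.1. fail to reject H0.

W+ = 26.5, W- = 28.5, W = min = 26.5, p = 0.917686, fail to reject H0.


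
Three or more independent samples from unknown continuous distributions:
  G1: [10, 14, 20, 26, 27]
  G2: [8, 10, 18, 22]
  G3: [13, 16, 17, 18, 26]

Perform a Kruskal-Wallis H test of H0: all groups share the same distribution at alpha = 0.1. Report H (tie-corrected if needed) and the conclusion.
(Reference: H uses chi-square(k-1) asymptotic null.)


Step 1: Combine all N = 14 observations and assign midranks.
sorted (value, group, rank): (8,G2,1), (10,G1,2.5), (10,G2,2.5), (13,G3,4), (14,G1,5), (16,G3,6), (17,G3,7), (18,G2,8.5), (18,G3,8.5), (20,G1,10), (22,G2,11), (26,G1,12.5), (26,G3,12.5), (27,G1,14)
Step 2: Sum ranks within each group.
R_1 = 44 (n_1 = 5)
R_2 = 23 (n_2 = 4)
R_3 = 38 (n_3 = 5)
Step 3: H = 12/(N(N+1)) * sum(R_i^2/n_i) - 3(N+1)
     = 12/(14*15) * (44^2/5 + 23^2/4 + 38^2/5) - 3*15
     = 0.057143 * 808.25 - 45
     = 1.185714.
Step 4: Ties present; correction factor C = 1 - 18/(14^3 - 14) = 0.993407. Corrected H = 1.185714 / 0.993407 = 1.193584.
Step 5: Under H0, H ~ chi^2(2); p-value = 0.550575.
Step 6: alpha = 0.1. fail to reject H0.

H = 1.1936, df = 2, p = 0.550575, fail to reject H0.


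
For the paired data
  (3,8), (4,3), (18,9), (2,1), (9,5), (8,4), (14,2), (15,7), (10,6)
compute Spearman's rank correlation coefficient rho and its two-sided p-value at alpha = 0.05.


Step 1: Rank x and y separately (midranks; no ties here).
rank(x): 3->2, 4->3, 18->9, 2->1, 9->5, 8->4, 14->7, 15->8, 10->6
rank(y): 8->8, 3->3, 9->9, 1->1, 5->5, 4->4, 2->2, 7->7, 6->6
Step 2: d_i = R_x(i) - R_y(i); compute d_i^2.
  (2-8)^2=36, (3-3)^2=0, (9-9)^2=0, (1-1)^2=0, (5-5)^2=0, (4-4)^2=0, (7-2)^2=25, (8-7)^2=1, (6-6)^2=0
sum(d^2) = 62.
Step 3: rho = 1 - 6*62 / (9*(9^2 - 1)) = 1 - 372/720 = 0.483333.
Step 4: Under H0, t = rho * sqrt((n-2)/(1-rho^2)) = 1.4607 ~ t(7).
Step 5: Two-sided p-value from the t-distribution with 7 df = 0.187470.
Step 6: alpha = 0.05. fail to reject H0.

rho = 0.4833, p = 0.187470, fail to reject H0 at alpha = 0.05.


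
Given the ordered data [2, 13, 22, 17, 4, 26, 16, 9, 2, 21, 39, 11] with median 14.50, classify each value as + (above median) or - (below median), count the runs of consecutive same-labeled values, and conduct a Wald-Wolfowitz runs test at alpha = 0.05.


Step 1: Compute median = 14.50; label A = above, B = below.
Labels in order: BBAABAABBAAB  (n_A = 6, n_B = 6)
Step 2: Count runs R = 7.
Step 3: Under H0 (random ordering), E[R] = 2*n_A*n_B/(n_A+n_B) + 1 = 2*6*6/12 + 1 = 7.0000.
        Var[R] = 2*n_A*n_B*(2*n_A*n_B - n_A - n_B) / ((n_A+n_B)^2 * (n_A+n_B-1)) = 4320/1584 = 2.7273.
        SD[R] = 1.6514.
Step 4: R = E[R], so z = 0 with no continuity correction.
Step 5: Two-sided p-value via normal approximation = 2*(1 - Phi(|z|)) = 1.000000.
Step 6: alpha = 0.05. fail to reject H0.

R = 7, z = 0.0000, p = 1.000000, fail to reject H0.


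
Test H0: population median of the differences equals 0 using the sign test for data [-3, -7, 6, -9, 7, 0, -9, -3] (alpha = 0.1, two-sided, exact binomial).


Step 1: Discard zero differences. Original n = 8; n_eff = number of nonzero differences = 7.
Nonzero differences (with sign): -3, -7, +6, -9, +7, -9, -3
Step 2: Count signs: positive = 2, negative = 5.
Step 3: Under H0: P(positive) = 0.5, so the number of positives S ~ Bin(7, 0.5).
Step 4: Two-sided exact p-value = sum of Bin(7,0.5) probabilities at or below the observed probability = 0.453125.
Step 5: alpha = 0.1. fail to reject H0.

n_eff = 7, pos = 2, neg = 5, p = 0.453125, fail to reject H0.


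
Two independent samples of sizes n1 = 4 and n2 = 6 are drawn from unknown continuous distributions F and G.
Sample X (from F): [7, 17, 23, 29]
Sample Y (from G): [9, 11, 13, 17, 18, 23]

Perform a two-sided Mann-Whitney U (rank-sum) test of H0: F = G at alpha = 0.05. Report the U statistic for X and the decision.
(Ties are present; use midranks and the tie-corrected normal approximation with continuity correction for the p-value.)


Step 1: Combine and sort all 10 observations; assign midranks.
sorted (value, group): (7,X), (9,Y), (11,Y), (13,Y), (17,X), (17,Y), (18,Y), (23,X), (23,Y), (29,X)
ranks: 7->1, 9->2, 11->3, 13->4, 17->5.5, 17->5.5, 18->7, 23->8.5, 23->8.5, 29->10
Step 2: Rank sum for X: R1 = 1 + 5.5 + 8.5 + 10 = 25.
Step 3: U_X = R1 - n1(n1+1)/2 = 25 - 4*5/2 = 25 - 10 = 15.
       U_Y = n1*n2 - U_X = 24 - 15 = 9.
Step 4: Ties are present, so use the tie-corrected normal approximation (with continuity correction) for the p-value.
Step 5: p-value = 0.591778; compare to alpha = 0.05. fail to reject H0.

U_X = 15, p = 0.591778, fail to reject H0 at alpha = 0.05.


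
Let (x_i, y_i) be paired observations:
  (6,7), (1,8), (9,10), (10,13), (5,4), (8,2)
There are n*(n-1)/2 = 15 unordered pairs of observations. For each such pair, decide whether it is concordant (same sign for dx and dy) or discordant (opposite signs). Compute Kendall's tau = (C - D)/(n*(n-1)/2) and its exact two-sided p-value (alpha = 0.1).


Step 1: Enumerate the 15 unordered pairs (i,j) with i<j and classify each by sign(x_j-x_i) * sign(y_j-y_i).
  (1,2):dx=-5,dy=+1->D; (1,3):dx=+3,dy=+3->C; (1,4):dx=+4,dy=+6->C; (1,5):dx=-1,dy=-3->C
  (1,6):dx=+2,dy=-5->D; (2,3):dx=+8,dy=+2->C; (2,4):dx=+9,dy=+5->C; (2,5):dx=+4,dy=-4->D
  (2,6):dx=+7,dy=-6->D; (3,4):dx=+1,dy=+3->C; (3,5):dx=-4,dy=-6->C; (3,6):dx=-1,dy=-8->C
  (4,5):dx=-5,dy=-9->C; (4,6):dx=-2,dy=-11->C; (5,6):dx=+3,dy=-2->D
Step 2: C = 10, D = 5, total pairs = 15.
Step 3: tau = (C - D)/(n(n-1)/2) = (10 - 5)/15 = 0.333333.
Step 4: Exact two-sided p-value (enumerate n! = 720 permutations of y under H0): p = 0.469444.
Step 5: alpha = 0.1. fail to reject H0.

tau_b = 0.3333 (C=10, D=5), p = 0.469444, fail to reject H0.


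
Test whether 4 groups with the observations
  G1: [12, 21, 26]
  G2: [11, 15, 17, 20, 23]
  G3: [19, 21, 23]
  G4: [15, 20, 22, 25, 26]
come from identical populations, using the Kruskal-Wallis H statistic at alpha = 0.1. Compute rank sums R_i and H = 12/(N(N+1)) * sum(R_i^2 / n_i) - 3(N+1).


Step 1: Combine all N = 16 observations and assign midranks.
sorted (value, group, rank): (11,G2,1), (12,G1,2), (15,G2,3.5), (15,G4,3.5), (17,G2,5), (19,G3,6), (20,G2,7.5), (20,G4,7.5), (21,G1,9.5), (21,G3,9.5), (22,G4,11), (23,G2,12.5), (23,G3,12.5), (25,G4,14), (26,G1,15.5), (26,G4,15.5)
Step 2: Sum ranks within each group.
R_1 = 27 (n_1 = 3)
R_2 = 29.5 (n_2 = 5)
R_3 = 28 (n_3 = 3)
R_4 = 51.5 (n_4 = 5)
Step 3: H = 12/(N(N+1)) * sum(R_i^2/n_i) - 3(N+1)
     = 12/(16*17) * (27^2/3 + 29.5^2/5 + 28^2/3 + 51.5^2/5) - 3*17
     = 0.044118 * 1208.83 - 51
     = 2.330882.
Step 4: Ties present; correction factor C = 1 - 30/(16^3 - 16) = 0.992647. Corrected H = 2.330882 / 0.992647 = 2.348148.
Step 5: Under H0, H ~ chi^2(3); p-value = 0.503360.
Step 6: alpha = 0.1. fail to reject H0.

H = 2.3481, df = 3, p = 0.503360, fail to reject H0.


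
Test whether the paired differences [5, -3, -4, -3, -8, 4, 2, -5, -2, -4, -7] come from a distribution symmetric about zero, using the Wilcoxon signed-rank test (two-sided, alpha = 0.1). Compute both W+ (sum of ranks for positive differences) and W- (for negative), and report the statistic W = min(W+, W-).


Step 1: Drop any zero differences (none here) and take |d_i|.
|d| = [5, 3, 4, 3, 8, 4, 2, 5, 2, 4, 7]
Step 2: Midrank |d_i| (ties get averaged ranks).
ranks: |5|->8.5, |3|->3.5, |4|->6, |3|->3.5, |8|->11, |4|->6, |2|->1.5, |5|->8.5, |2|->1.5, |4|->6, |7|->10
Step 3: Attach original signs; sum ranks with positive sign and with negative sign.
W+ = 8.5 + 6 + 1.5 = 16
W- = 3.5 + 6 + 3.5 + 11 + 8.5 + 1.5 + 6 + 10 = 50
(Check: W+ + W- = 66 should equal n(n+1)/2 = 66.)
Step 4: Test statistic W = min(W+, W-) = 16.
Step 5: Ties in |d|, so use the tie-corrected normal approximation.
        E[W] = n(n+1)/4 = 11*12/4 = 33.
        Tie groups: |d|=2 (t=2), |d|=3 (t=2), |d|=4 (t=3), |d|=5 (t=2); sum(t^3 - t) = 42.
        Var[W] = n(n+1)(2n+1)/24 - sum(t^3-t)/48 = 3036/24 - 42/48 = 125.625.
        z = (W - E[W]) / sqrt(Var[W]) = (16 - 33) / 11.2083 = -1.5167.
        Two-sided p = 2*Phi(z) = 0.129333.
Step 6: alpha = 0.1. fail to reject H0.

W+ = 16, W- = 50, W = min = 16, p = 0.129333, fail to reject H0.


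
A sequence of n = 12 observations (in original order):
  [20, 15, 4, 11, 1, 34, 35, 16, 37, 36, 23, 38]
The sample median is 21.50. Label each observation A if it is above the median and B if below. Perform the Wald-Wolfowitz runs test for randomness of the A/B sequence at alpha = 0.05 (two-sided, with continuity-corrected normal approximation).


Step 1: Compute median = 21.50; label A = above, B = below.
Labels in order: BBBBBAABAAAA  (n_A = 6, n_B = 6)
Step 2: Count runs R = 4.
Step 3: Under H0 (random ordering), E[R] = 2*n_A*n_B/(n_A+n_B) + 1 = 2*6*6/12 + 1 = 7.0000.
        Var[R] = 2*n_A*n_B*(2*n_A*n_B - n_A - n_B) / ((n_A+n_B)^2 * (n_A+n_B-1)) = 4320/1584 = 2.7273.
        SD[R] = 1.6514.
Step 4: Continuity-corrected z = (R + 0.5 - E[R]) / SD[R] = (4 + 0.5 - 7.0000) / 1.6514 = -1.5138.
Step 5: Two-sided p-value via normal approximation = 2*(1 - Phi(|z|)) = 0.130070.
Step 6: alpha = 0.05. fail to reject H0.

R = 4, z = -1.5138, p = 0.130070, fail to reject H0.


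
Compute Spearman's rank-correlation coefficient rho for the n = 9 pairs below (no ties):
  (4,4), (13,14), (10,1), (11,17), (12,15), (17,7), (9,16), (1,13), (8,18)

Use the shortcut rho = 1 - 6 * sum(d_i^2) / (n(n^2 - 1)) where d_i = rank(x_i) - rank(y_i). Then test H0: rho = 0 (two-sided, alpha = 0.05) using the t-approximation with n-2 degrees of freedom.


Step 1: Rank x and y separately (midranks; no ties here).
rank(x): 4->2, 13->8, 10->5, 11->6, 12->7, 17->9, 9->4, 1->1, 8->3
rank(y): 4->2, 14->5, 1->1, 17->8, 15->6, 7->3, 16->7, 13->4, 18->9
Step 2: d_i = R_x(i) - R_y(i); compute d_i^2.
  (2-2)^2=0, (8-5)^2=9, (5-1)^2=16, (6-8)^2=4, (7-6)^2=1, (9-3)^2=36, (4-7)^2=9, (1-4)^2=9, (3-9)^2=36
sum(d^2) = 120.
Step 3: rho = 1 - 6*120 / (9*(9^2 - 1)) = 1 - 720/720 = 0.000000.
Step 4: Under H0, t = rho * sqrt((n-2)/(1-rho^2)) = 0.0000 ~ t(7).
Step 5: Two-sided p-value from the t-distribution with 7 df = 1.000000.
Step 6: alpha = 0.05. fail to reject H0.

rho = 0.0000, p = 1.000000, fail to reject H0 at alpha = 0.05.


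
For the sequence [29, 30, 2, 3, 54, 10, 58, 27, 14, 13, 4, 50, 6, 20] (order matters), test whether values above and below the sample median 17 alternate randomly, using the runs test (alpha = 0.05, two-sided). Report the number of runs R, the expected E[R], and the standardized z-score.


Step 1: Compute median = 17; label A = above, B = below.
Labels in order: AABBABAABBBABA  (n_A = 7, n_B = 7)
Step 2: Count runs R = 9.
Step 3: Under H0 (random ordering), E[R] = 2*n_A*n_B/(n_A+n_B) + 1 = 2*7*7/14 + 1 = 8.0000.
        Var[R] = 2*n_A*n_B*(2*n_A*n_B - n_A - n_B) / ((n_A+n_B)^2 * (n_A+n_B-1)) = 8232/2548 = 3.2308.
        SD[R] = 1.7974.
Step 4: Continuity-corrected z = (R - 0.5 - E[R]) / SD[R] = (9 - 0.5 - 8.0000) / 1.7974 = 0.2782.
Step 5: Two-sided p-value via normal approximation = 2*(1 - Phi(|z|)) = 0.780879.
Step 6: alpha = 0.05. fail to reject H0.

R = 9, z = 0.2782, p = 0.780879, fail to reject H0.


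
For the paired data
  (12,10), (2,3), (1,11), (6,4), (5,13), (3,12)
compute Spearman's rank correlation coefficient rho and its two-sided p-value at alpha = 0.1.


Step 1: Rank x and y separately (midranks; no ties here).
rank(x): 12->6, 2->2, 1->1, 6->5, 5->4, 3->3
rank(y): 10->3, 3->1, 11->4, 4->2, 13->6, 12->5
Step 2: d_i = R_x(i) - R_y(i); compute d_i^2.
  (6-3)^2=9, (2-1)^2=1, (1-4)^2=9, (5-2)^2=9, (4-6)^2=4, (3-5)^2=4
sum(d^2) = 36.
Step 3: rho = 1 - 6*36 / (6*(6^2 - 1)) = 1 - 216/210 = -0.028571.
Step 4: Under H0, t = rho * sqrt((n-2)/(1-rho^2)) = -0.0572 ~ t(4).
Step 5: Two-sided p-value from the t-distribution with 4 df = 0.957155.
Step 6: alpha = 0.1. fail to reject H0.

rho = -0.0286, p = 0.957155, fail to reject H0 at alpha = 0.1.


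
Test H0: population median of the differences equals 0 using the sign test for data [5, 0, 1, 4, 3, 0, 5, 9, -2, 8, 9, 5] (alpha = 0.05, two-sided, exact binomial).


Step 1: Discard zero differences. Original n = 12; n_eff = number of nonzero differences = 10.
Nonzero differences (with sign): +5, +1, +4, +3, +5, +9, -2, +8, +9, +5
Step 2: Count signs: positive = 9, negative = 1.
Step 3: Under H0: P(positive) = 0.5, so the number of positives S ~ Bin(10, 0.5).
Step 4: Two-sided exact p-value = sum of Bin(10,0.5) probabilities at or below the observed probability = 0.021484.
Step 5: alpha = 0.05. reject H0.

n_eff = 10, pos = 9, neg = 1, p = 0.021484, reject H0.


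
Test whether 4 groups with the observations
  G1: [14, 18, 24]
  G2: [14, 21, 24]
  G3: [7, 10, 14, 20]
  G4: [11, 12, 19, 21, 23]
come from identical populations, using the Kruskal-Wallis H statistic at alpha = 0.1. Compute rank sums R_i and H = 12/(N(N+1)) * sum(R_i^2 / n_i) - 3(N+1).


Step 1: Combine all N = 15 observations and assign midranks.
sorted (value, group, rank): (7,G3,1), (10,G3,2), (11,G4,3), (12,G4,4), (14,G1,6), (14,G2,6), (14,G3,6), (18,G1,8), (19,G4,9), (20,G3,10), (21,G2,11.5), (21,G4,11.5), (23,G4,13), (24,G1,14.5), (24,G2,14.5)
Step 2: Sum ranks within each group.
R_1 = 28.5 (n_1 = 3)
R_2 = 32 (n_2 = 3)
R_3 = 19 (n_3 = 4)
R_4 = 40.5 (n_4 = 5)
Step 3: H = 12/(N(N+1)) * sum(R_i^2/n_i) - 3(N+1)
     = 12/(15*16) * (28.5^2/3 + 32^2/3 + 19^2/4 + 40.5^2/5) - 3*16
     = 0.050000 * 1030.38 - 48
     = 3.519167.
Step 4: Ties present; correction factor C = 1 - 36/(15^3 - 15) = 0.989286. Corrected H = 3.519167 / 0.989286 = 3.557280.
Step 5: Under H0, H ~ chi^2(3); p-value = 0.313409.
Step 6: alpha = 0.1. fail to reject H0.

H = 3.5573, df = 3, p = 0.313409, fail to reject H0.


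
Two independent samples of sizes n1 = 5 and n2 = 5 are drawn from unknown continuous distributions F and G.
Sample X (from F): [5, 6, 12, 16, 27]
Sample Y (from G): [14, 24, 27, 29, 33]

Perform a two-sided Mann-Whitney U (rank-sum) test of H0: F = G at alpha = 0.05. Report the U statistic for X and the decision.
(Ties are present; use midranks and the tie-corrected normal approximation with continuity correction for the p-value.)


Step 1: Combine and sort all 10 observations; assign midranks.
sorted (value, group): (5,X), (6,X), (12,X), (14,Y), (16,X), (24,Y), (27,X), (27,Y), (29,Y), (33,Y)
ranks: 5->1, 6->2, 12->3, 14->4, 16->5, 24->6, 27->7.5, 27->7.5, 29->9, 33->10
Step 2: Rank sum for X: R1 = 1 + 2 + 3 + 5 + 7.5 = 18.5.
Step 3: U_X = R1 - n1(n1+1)/2 = 18.5 - 5*6/2 = 18.5 - 15 = 3.5.
       U_Y = n1*n2 - U_X = 25 - 3.5 = 21.5.
Step 4: Ties are present, so use the tie-corrected normal approximation (with continuity correction) for the p-value.
Step 5: p-value = 0.074913; compare to alpha = 0.05. fail to reject H0.

U_X = 3.5, p = 0.074913, fail to reject H0 at alpha = 0.05.


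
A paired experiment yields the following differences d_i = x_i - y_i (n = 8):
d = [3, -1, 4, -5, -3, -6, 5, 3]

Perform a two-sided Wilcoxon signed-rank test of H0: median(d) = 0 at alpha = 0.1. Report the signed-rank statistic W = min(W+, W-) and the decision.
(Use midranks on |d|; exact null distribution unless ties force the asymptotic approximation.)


Step 1: Drop any zero differences (none here) and take |d_i|.
|d| = [3, 1, 4, 5, 3, 6, 5, 3]
Step 2: Midrank |d_i| (ties get averaged ranks).
ranks: |3|->3, |1|->1, |4|->5, |5|->6.5, |3|->3, |6|->8, |5|->6.5, |3|->3
Step 3: Attach original signs; sum ranks with positive sign and with negative sign.
W+ = 3 + 5 + 6.5 + 3 = 17.5
W- = 1 + 6.5 + 3 + 8 = 18.5
(Check: W+ + W- = 36 should equal n(n+1)/2 = 36.)
Step 4: Test statistic W = min(W+, W-) = 17.5.
Step 5: Ties in |d|, so use the tie-corrected normal approximation.
        E[W] = n(n+1)/4 = 8*9/4 = 18.
        Tie groups: |d|=3 (t=3), |d|=5 (t=2); sum(t^3 - t) = 30.
        Var[W] = n(n+1)(2n+1)/24 - sum(t^3-t)/48 = 1224/24 - 30/48 = 50.375.
        z = (W - E[W]) / sqrt(Var[W]) = (17.5 - 18) / 7.0975 = -0.0704.
        Two-sided p = 2*Phi(z) = 0.943838.
Step 6: alpha = 0.1. fail to reject H0.

W+ = 17.5, W- = 18.5, W = min = 17.5, p = 0.943838, fail to reject H0.


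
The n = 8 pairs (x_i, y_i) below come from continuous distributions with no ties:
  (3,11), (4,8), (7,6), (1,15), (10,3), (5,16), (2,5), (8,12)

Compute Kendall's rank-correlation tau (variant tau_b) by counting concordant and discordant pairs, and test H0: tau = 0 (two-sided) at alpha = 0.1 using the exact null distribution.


Step 1: Enumerate the 28 unordered pairs (i,j) with i<j and classify each by sign(x_j-x_i) * sign(y_j-y_i).
  (1,2):dx=+1,dy=-3->D; (1,3):dx=+4,dy=-5->D; (1,4):dx=-2,dy=+4->D; (1,5):dx=+7,dy=-8->D
  (1,6):dx=+2,dy=+5->C; (1,7):dx=-1,dy=-6->C; (1,8):dx=+5,dy=+1->C; (2,3):dx=+3,dy=-2->D
  (2,4):dx=-3,dy=+7->D; (2,5):dx=+6,dy=-5->D; (2,6):dx=+1,dy=+8->C; (2,7):dx=-2,dy=-3->C
  (2,8):dx=+4,dy=+4->C; (3,4):dx=-6,dy=+9->D; (3,5):dx=+3,dy=-3->D; (3,6):dx=-2,dy=+10->D
  (3,7):dx=-5,dy=-1->C; (3,8):dx=+1,dy=+6->C; (4,5):dx=+9,dy=-12->D; (4,6):dx=+4,dy=+1->C
  (4,7):dx=+1,dy=-10->D; (4,8):dx=+7,dy=-3->D; (5,6):dx=-5,dy=+13->D; (5,7):dx=-8,dy=+2->D
  (5,8):dx=-2,dy=+9->D; (6,7):dx=-3,dy=-11->C; (6,8):dx=+3,dy=-4->D; (7,8):dx=+6,dy=+7->C
Step 2: C = 11, D = 17, total pairs = 28.
Step 3: tau = (C - D)/(n(n-1)/2) = (11 - 17)/28 = -0.214286.
Step 4: Exact two-sided p-value (enumerate n! = 40320 permutations of y under H0): p = 0.548413.
Step 5: alpha = 0.1. fail to reject H0.

tau_b = -0.2143 (C=11, D=17), p = 0.548413, fail to reject H0.


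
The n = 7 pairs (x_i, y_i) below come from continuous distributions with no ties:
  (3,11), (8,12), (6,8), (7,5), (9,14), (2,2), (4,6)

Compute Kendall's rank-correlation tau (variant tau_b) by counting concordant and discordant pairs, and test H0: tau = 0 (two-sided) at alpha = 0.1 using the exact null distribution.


Step 1: Enumerate the 21 unordered pairs (i,j) with i<j and classify each by sign(x_j-x_i) * sign(y_j-y_i).
  (1,2):dx=+5,dy=+1->C; (1,3):dx=+3,dy=-3->D; (1,4):dx=+4,dy=-6->D; (1,5):dx=+6,dy=+3->C
  (1,6):dx=-1,dy=-9->C; (1,7):dx=+1,dy=-5->D; (2,3):dx=-2,dy=-4->C; (2,4):dx=-1,dy=-7->C
  (2,5):dx=+1,dy=+2->C; (2,6):dx=-6,dy=-10->C; (2,7):dx=-4,dy=-6->C; (3,4):dx=+1,dy=-3->D
  (3,5):dx=+3,dy=+6->C; (3,6):dx=-4,dy=-6->C; (3,7):dx=-2,dy=-2->C; (4,5):dx=+2,dy=+9->C
  (4,6):dx=-5,dy=-3->C; (4,7):dx=-3,dy=+1->D; (5,6):dx=-7,dy=-12->C; (5,7):dx=-5,dy=-8->C
  (6,7):dx=+2,dy=+4->C
Step 2: C = 16, D = 5, total pairs = 21.
Step 3: tau = (C - D)/(n(n-1)/2) = (16 - 5)/21 = 0.523810.
Step 4: Exact two-sided p-value (enumerate n! = 5040 permutations of y under H0): p = 0.136111.
Step 5: alpha = 0.1. fail to reject H0.

tau_b = 0.5238 (C=16, D=5), p = 0.136111, fail to reject H0.


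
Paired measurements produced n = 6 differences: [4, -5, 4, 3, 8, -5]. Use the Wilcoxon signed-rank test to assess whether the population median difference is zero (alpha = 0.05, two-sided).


Step 1: Drop any zero differences (none here) and take |d_i|.
|d| = [4, 5, 4, 3, 8, 5]
Step 2: Midrank |d_i| (ties get averaged ranks).
ranks: |4|->2.5, |5|->4.5, |4|->2.5, |3|->1, |8|->6, |5|->4.5
Step 3: Attach original signs; sum ranks with positive sign and with negative sign.
W+ = 2.5 + 2.5 + 1 + 6 = 12
W- = 4.5 + 4.5 = 9
(Check: W+ + W- = 21 should equal n(n+1)/2 = 21.)
Step 4: Test statistic W = min(W+, W-) = 9.
Step 5: Ties in |d|, so use the tie-corrected normal approximation.
        E[W] = n(n+1)/4 = 6*7/4 = 10.5.
        Tie groups: |d|=4 (t=2), |d|=5 (t=2); sum(t^3 - t) = 12.
        Var[W] = n(n+1)(2n+1)/24 - sum(t^3-t)/48 = 546/24 - 12/48 = 22.5.
        z = (W - E[W]) / sqrt(Var[W]) = (9 - 10.5) / 4.7434 = -0.3162.
        Two-sided p = 2*Phi(z) = 0.751830.
Step 6: alpha = 0.05. fail to reject H0.

W+ = 12, W- = 9, W = min = 9, p = 0.751830, fail to reject H0.


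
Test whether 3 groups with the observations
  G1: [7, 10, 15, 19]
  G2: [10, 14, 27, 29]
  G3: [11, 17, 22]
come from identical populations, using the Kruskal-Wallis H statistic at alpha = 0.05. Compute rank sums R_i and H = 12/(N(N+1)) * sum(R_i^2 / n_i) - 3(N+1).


Step 1: Combine all N = 11 observations and assign midranks.
sorted (value, group, rank): (7,G1,1), (10,G1,2.5), (10,G2,2.5), (11,G3,4), (14,G2,5), (15,G1,6), (17,G3,7), (19,G1,8), (22,G3,9), (27,G2,10), (29,G2,11)
Step 2: Sum ranks within each group.
R_1 = 17.5 (n_1 = 4)
R_2 = 28.5 (n_2 = 4)
R_3 = 20 (n_3 = 3)
Step 3: H = 12/(N(N+1)) * sum(R_i^2/n_i) - 3(N+1)
     = 12/(11*12) * (17.5^2/4 + 28.5^2/4 + 20^2/3) - 3*12
     = 0.090909 * 412.958 - 36
     = 1.541667.
Step 4: Ties present; correction factor C = 1 - 6/(11^3 - 11) = 0.995455. Corrected H = 1.541667 / 0.995455 = 1.548706.
Step 5: Under H0, H ~ chi^2(2); p-value = 0.461002.
Step 6: alpha = 0.05. fail to reject H0.

H = 1.5487, df = 2, p = 0.461002, fail to reject H0.


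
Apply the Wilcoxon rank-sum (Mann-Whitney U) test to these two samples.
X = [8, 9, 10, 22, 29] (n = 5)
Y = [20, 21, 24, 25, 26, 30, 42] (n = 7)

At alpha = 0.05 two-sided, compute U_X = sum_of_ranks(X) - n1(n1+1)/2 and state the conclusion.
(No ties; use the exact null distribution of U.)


Step 1: Combine and sort all 12 observations; assign midranks.
sorted (value, group): (8,X), (9,X), (10,X), (20,Y), (21,Y), (22,X), (24,Y), (25,Y), (26,Y), (29,X), (30,Y), (42,Y)
ranks: 8->1, 9->2, 10->3, 20->4, 21->5, 22->6, 24->7, 25->8, 26->9, 29->10, 30->11, 42->12
Step 2: Rank sum for X: R1 = 1 + 2 + 3 + 6 + 10 = 22.
Step 3: U_X = R1 - n1(n1+1)/2 = 22 - 5*6/2 = 22 - 15 = 7.
       U_Y = n1*n2 - U_X = 35 - 7 = 28.
Step 4: No ties, so the exact null distribution of U (based on enumerating the C(12,5) = 792 equally likely rank assignments) gives the two-sided p-value.
Step 5: p-value = 0.106061; compare to alpha = 0.05. fail to reject H0.

U_X = 7, p = 0.106061, fail to reject H0 at alpha = 0.05.


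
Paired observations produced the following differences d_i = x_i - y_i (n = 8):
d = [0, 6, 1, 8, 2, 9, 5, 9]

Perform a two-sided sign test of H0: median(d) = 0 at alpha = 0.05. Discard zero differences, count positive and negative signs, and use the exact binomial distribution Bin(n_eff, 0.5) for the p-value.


Step 1: Discard zero differences. Original n = 8; n_eff = number of nonzero differences = 7.
Nonzero differences (with sign): +6, +1, +8, +2, +9, +5, +9
Step 2: Count signs: positive = 7, negative = 0.
Step 3: Under H0: P(positive) = 0.5, so the number of positives S ~ Bin(7, 0.5).
Step 4: Two-sided exact p-value = sum of Bin(7,0.5) probabilities at or below the observed probability = 0.015625.
Step 5: alpha = 0.05. reject H0.

n_eff = 7, pos = 7, neg = 0, p = 0.015625, reject H0.
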